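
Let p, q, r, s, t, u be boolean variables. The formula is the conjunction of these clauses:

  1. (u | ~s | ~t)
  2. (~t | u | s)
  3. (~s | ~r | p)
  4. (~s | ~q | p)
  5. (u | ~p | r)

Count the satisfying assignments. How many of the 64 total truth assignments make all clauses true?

35

Case analysis on s and p:
  s=T, p=T: q free; 5 ways for (r,t,u) × 2^1 = 10.
  s=T, p=F: remaining (q,r,t,u) ∈ {(F,F,F,F); (F,F,F,T); (F,F,T,T)} — 3.
  s=F, p=T: q free; 5 ways for (r,t,u) × 2^1 = 10.
  s=F, p=F: q, r free; 3 ways for (t,u) × 2^2 = 12.
Total: 10 + 3 + 10 + 12 = 35.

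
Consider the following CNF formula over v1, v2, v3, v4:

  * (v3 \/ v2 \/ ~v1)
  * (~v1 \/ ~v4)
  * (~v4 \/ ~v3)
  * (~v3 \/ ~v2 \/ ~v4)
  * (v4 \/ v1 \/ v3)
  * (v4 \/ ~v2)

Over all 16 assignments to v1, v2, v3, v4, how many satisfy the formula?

4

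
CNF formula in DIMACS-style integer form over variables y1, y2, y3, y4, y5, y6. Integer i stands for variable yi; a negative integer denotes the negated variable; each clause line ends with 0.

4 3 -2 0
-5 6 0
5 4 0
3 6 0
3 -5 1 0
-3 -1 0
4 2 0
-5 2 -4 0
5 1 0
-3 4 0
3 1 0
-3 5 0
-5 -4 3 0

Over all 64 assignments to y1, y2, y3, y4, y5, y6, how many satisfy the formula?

Satisfying assignments:
  y1=F y2=T y3=T y4=T y5=T y6=T
  y1=T y2=F y3=F y4=T y5=F y6=T
  y1=T y2=T y3=F y4=T y5=F y6=T
Count: 3.

3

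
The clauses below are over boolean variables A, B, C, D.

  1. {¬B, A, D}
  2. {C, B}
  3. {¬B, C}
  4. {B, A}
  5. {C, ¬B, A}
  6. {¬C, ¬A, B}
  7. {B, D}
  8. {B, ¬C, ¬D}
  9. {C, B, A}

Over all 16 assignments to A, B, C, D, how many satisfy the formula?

Satisfying assignments:
  A=F B=T C=T D=T
  A=T B=T C=T D=F
  A=T B=T C=T D=T
Count: 3.

3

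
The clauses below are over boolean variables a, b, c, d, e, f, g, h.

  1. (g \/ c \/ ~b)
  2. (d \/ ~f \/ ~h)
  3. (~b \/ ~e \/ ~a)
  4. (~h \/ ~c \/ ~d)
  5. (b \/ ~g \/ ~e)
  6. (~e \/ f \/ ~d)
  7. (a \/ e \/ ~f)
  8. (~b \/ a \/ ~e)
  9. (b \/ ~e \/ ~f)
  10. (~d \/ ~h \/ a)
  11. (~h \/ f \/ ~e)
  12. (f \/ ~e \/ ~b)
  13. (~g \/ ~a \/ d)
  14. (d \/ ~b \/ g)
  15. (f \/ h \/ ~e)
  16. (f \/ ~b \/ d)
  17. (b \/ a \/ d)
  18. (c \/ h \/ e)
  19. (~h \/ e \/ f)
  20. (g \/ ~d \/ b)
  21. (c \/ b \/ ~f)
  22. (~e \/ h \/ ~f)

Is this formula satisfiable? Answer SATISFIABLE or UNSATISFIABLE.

SATISFIABLE

Branch on a: take a = True.
Try b = True.
  then e is forced to False.
The remaining clauses are satisfied by c = True, d = True, f = False, g = True, h = False.
Every clause has at least one true literal under this assignment.
So a=1  b=1  c=1  d=1  e=0  f=0  g=1  h=0 is a satisfying assignment.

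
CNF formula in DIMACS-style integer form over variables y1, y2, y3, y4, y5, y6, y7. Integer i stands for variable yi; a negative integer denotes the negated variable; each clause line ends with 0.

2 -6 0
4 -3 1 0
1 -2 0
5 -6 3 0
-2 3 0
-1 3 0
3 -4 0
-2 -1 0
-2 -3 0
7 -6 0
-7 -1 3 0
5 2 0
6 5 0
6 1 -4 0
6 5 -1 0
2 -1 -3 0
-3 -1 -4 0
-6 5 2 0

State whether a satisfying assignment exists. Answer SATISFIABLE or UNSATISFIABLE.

SATISFIABLE

Pure literal: y5 appears only positively; assign y5 = True.
Set y1 = False and propagate.
  then y2 is forced to False.
  then y6 is forced to False.
  then y4 is forced to False.
  then y3 is forced to False.
y7 is now unconstrained; take y7 = False.
So y1=F, y2=F, y3=F, y4=F, y5=T, y6=F, y7=F is a satisfying assignment.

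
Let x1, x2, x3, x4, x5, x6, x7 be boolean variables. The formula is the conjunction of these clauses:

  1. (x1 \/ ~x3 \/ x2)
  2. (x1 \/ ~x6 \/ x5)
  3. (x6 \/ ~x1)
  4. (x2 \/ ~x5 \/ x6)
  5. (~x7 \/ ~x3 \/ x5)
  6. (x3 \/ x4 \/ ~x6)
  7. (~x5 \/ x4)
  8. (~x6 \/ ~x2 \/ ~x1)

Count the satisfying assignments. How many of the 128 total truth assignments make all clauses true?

28

Split on x6, then x1.
  x6=1, x1=1: 8 of the 32 assignments to (x2,x3,x4,x5,x7) work.
  x6=1, x1=0: x7 free; 3 ways for (x2,x3,x4,x5) × 2^1 = 6.
  x6=0, x1=1: a clause becomes empty — 0.
  x6=0, x1=0: 14 of the 32 assignments to (x2,x3,x4,x5,x7) work.
Total: 8 + 6 + 0 + 14 = 28.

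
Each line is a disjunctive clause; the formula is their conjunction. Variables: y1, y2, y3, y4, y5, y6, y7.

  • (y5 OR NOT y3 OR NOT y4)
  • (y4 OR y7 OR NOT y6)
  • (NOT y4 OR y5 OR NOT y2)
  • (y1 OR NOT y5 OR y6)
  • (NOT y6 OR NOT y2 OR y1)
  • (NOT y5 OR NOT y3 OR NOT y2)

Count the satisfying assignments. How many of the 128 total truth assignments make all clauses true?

57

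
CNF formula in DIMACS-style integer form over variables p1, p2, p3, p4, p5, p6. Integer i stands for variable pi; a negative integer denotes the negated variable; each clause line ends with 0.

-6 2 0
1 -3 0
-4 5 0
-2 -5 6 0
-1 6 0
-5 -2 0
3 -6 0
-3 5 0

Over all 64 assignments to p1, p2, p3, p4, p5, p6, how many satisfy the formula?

4

The models are:
  p1=0 p2=0 p3=0 p4=0 p5=0 p6=0
  p1=0 p2=0 p3=0 p4=0 p5=1 p6=0
  p1=0 p2=0 p3=0 p4=1 p5=1 p6=0
  p1=0 p2=1 p3=0 p4=0 p5=0 p6=0
Count: 4.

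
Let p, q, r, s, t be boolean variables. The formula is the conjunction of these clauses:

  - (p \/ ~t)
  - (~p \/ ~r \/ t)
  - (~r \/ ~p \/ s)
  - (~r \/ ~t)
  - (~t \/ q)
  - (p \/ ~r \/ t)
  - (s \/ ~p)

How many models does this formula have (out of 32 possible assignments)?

7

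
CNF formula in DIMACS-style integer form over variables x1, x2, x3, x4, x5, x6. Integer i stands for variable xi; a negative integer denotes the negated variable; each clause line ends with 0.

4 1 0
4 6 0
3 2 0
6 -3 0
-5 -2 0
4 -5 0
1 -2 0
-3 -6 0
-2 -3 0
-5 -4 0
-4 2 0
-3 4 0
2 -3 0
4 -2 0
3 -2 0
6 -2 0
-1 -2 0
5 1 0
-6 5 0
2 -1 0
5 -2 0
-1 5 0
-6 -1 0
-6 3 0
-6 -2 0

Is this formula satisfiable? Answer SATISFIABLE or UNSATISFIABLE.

UNSATISFIABLE

x2 = True:
  propagation gives x5=False; an empty clause results — contradiction.
x2 = False:
  propagation gives x3=True; an empty clause results — contradiction.
Every branch closes, so no satisfying assignment exists.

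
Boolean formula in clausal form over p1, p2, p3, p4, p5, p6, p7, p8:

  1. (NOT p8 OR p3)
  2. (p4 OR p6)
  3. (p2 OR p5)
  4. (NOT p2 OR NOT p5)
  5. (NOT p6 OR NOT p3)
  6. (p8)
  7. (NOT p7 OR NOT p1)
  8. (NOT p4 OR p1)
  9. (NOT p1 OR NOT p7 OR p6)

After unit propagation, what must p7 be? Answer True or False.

(p8) stands alone — p8 = True.
(p3 OR NOT p8) with p8 = True leaves only p3, so p3 = True.
In (NOT p6 OR NOT p3), NOT p3 is now false; NOT p6 must hold, so p6 = False.
From (p4 OR p6) and p6 = False: p4 = True.
From (NOT p4 OR p1) and p4 = True: p1 = True.
From (NOT p7 OR NOT p1) and p1 = True: p7 = False.

False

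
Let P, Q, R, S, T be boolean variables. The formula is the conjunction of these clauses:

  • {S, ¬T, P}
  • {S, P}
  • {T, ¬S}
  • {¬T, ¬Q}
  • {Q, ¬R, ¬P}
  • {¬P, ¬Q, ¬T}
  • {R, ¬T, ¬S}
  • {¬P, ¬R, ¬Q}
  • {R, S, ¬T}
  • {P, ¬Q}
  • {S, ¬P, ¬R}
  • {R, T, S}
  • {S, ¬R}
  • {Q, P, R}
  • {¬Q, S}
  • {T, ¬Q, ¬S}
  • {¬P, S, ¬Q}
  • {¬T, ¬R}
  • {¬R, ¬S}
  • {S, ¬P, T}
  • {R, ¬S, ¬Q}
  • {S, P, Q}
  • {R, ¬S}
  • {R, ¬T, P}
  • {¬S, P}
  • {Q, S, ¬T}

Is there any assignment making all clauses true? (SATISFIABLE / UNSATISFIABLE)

UNSATISFIABLE

S = True:
  propagation gives T=True, Q=False, R=True; an empty clause results — contradiction.
S = False:
  propagation gives P=True, R=False, T=False; an empty clause results — contradiction.
Every branch closes, so no satisfying assignment exists.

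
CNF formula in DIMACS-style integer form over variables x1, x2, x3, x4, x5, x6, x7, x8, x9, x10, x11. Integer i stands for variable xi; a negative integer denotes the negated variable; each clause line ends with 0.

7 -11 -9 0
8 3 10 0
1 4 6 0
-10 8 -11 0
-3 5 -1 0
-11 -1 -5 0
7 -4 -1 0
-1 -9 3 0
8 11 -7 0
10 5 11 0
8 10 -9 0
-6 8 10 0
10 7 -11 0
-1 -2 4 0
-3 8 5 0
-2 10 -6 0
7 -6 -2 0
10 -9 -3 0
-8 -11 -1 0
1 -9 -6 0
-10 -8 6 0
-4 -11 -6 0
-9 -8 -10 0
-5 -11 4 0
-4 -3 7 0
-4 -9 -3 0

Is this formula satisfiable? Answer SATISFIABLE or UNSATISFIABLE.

Pure literal: x2 appears only negated; assign x2 = False.
Pure literal: x9 appears only negated; assign x9 = False.
Try x1 = False.
Set x3 = False and propagate.
For the remaining variables, x4 = True, x5 = True, x6 = False, x7 = False, x8 = True, x10 = False, x11 = False works.
So x1=False  x2=False  x3=False  x4=True  x5=True  x6=False  x7=False  x8=True  x9=False  x10=False  x11=False is a satisfying assignment.

SATISFIABLE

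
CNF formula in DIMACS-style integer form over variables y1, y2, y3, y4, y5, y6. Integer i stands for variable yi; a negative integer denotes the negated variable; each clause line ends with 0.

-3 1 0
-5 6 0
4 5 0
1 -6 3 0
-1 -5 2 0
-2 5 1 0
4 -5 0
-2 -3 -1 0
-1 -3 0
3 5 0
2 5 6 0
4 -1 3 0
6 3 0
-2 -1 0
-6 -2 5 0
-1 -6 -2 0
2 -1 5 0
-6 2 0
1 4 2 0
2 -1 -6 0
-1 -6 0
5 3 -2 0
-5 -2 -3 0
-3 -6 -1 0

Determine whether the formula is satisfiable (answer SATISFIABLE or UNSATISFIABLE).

UNSATISFIABLE

y1 = True:
  propagation gives y3=False, y5=True, y6=True; an empty clause results — contradiction.
y1 = False:
  propagation gives y3=False, y6=False; an empty clause results — contradiction.
Every branch closes, so no satisfying assignment exists.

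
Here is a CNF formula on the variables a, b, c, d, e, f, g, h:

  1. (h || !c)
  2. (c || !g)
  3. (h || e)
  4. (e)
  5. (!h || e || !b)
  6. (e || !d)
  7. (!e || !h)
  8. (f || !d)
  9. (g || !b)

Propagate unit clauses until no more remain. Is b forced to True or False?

False

(e) is a unit clause: e = True.
(!h || !e): since e = True, the clause reduces to (!h). h = False.
(h || !c) with h = False leaves only !c, so c = False.
(c || !g): since c = False, the clause reduces to (!g). g = False.
(!b || g): since g = False, the clause reduces to (!b). b = False.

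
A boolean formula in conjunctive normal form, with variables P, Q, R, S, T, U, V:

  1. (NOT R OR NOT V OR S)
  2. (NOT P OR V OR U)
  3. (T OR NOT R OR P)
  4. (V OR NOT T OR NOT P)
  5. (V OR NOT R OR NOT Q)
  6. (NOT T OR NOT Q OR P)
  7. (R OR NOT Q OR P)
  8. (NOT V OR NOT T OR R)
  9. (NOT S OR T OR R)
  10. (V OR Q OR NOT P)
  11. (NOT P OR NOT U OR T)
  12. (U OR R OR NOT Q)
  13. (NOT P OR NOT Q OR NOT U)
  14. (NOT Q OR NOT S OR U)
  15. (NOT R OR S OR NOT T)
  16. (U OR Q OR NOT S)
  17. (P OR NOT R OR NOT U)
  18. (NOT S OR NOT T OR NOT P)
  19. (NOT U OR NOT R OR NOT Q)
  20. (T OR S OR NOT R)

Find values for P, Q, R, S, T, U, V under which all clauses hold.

Set P = False and propagate.
Try Q = False.
The remaining clauses are satisfied by R = False, S = True, T = True, U = True, V = False.
Every clause has at least one true literal under this assignment.

P = False  Q = False  R = False  S = True  T = True  U = True  V = False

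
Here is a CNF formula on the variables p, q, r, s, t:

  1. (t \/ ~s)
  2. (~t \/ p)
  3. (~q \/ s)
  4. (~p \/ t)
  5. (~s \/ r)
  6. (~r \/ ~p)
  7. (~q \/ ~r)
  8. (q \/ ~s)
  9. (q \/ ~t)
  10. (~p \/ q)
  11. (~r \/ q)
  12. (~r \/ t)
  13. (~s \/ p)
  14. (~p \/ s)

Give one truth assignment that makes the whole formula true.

p=False  q=False  r=False  s=False  t=False

Check each clause:
  1. (~s \/ t) — ~s is true.
  2. (p \/ ~t) — ~t is true.
  3. (s \/ ~q) — ~q is true.
  4. (~p \/ t) — ~p is true.
  5. (r \/ ~s) — ~s is true.
  6. (~p \/ ~r) — ~r is true.
  7. (~q \/ ~r) — ~r is true.
  8. (q \/ ~s) — ~s is true.
  9. (q \/ ~t) — ~t is true.
  10. (q \/ ~p) — ~p is true.
  11. (~r \/ q) — ~r is true.
  12. (t \/ ~r) — ~r is true.
  13. (p \/ ~s) — ~s is true.
  14. (s \/ ~p) — ~p is true.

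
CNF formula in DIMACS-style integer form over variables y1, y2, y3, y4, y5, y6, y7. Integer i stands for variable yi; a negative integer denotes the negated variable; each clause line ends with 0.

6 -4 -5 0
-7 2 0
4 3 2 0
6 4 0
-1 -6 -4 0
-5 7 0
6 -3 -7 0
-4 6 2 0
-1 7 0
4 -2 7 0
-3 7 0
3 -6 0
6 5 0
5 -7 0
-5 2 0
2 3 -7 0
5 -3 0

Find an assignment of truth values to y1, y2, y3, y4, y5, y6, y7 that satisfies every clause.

Branch on y1: take y1 = True.
  then y7 is forced to True.
  then y2 is forced to True.
  then y5 is forced to True.
Branch on y3: take y3 = True.
  then y6 is forced to True.
  then y4 is forced to False.
Every clause has at least one true literal under this assignment.
Check each clause:
  1. (~y4 \/ y6 \/ ~y5) — ~y4 is true.
  2. (y2 \/ ~y7) — y2 is true.
  3. (y2 \/ y4 \/ y3) — y2 is true.
  4. (y4 \/ y6) — y6 is true.
  5. (~y4 \/ ~y6 \/ ~y1) — ~y4 is true.
  6. (~y5 \/ y7) — y7 is true.
  7. (~y7 \/ y6 \/ ~y3) — y6 is true.
  8. (y2 \/ y6 \/ ~y4) — y2 is true.
  9. (~y1 \/ y7) — y7 is true.
  10. (y7 \/ ~y2 \/ y4) — y7 is true.
  11. (~y3 \/ y7) — y7 is true.
  12. (y3 \/ ~y6) — y3 is true.
  13. (y5 \/ y6) — y5 is true.
  14. (~y7 \/ y5) — y5 is true.
  15. (~y5 \/ y2) — y2 is true.
  16. (y3 \/ y2 \/ ~y7) — y2 is true.
  17. (y5 \/ ~y3) — y5 is true.

y1 = 1  y2 = 1  y3 = 1  y4 = 0  y5 = 1  y6 = 1  y7 = 1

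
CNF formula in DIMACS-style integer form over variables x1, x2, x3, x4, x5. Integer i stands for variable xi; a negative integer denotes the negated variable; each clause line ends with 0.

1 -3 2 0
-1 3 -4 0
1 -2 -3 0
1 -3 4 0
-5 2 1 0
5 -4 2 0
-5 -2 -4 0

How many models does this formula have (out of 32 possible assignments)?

14

Split on x1, then x2.
  x1=1, x2=1: 5 of the 8 assignments to (x3,x4,x5) work.
  x1=1, x2=0: 5 of the 8 assignments to (x3,x4,x5) work.
  x1=0, x2=1: remaining (x3,x4,x5) ∈ {(0,0,0); (0,0,1); (0,1,0)} — 3.
  x1=0, x2=0: remaining (x3,x4,x5) ∈ {(0,0,0)} — 1.
Total: 5 + 5 + 3 + 1 = 14.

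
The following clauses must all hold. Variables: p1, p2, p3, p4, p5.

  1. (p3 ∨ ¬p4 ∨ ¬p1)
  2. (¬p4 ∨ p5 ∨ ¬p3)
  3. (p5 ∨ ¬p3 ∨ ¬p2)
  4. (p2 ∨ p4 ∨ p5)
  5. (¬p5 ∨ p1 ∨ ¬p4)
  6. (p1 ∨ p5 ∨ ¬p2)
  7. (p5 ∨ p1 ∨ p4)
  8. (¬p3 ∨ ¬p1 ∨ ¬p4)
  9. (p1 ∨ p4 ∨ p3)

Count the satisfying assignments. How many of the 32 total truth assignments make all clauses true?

8

Split on p4, then p1.
  p4=T, p1=T: a clause becomes empty — 0.
  p4=T, p1=F: remaining (p2,p3,p5) ∈ {(F,F,F)} — 1.
  p4=F, p1=T: 5 of the 8 assignments to (p2,p3,p5) work.
  p4=F, p1=F: remaining (p2,p3,p5) ∈ {(F,T,T); (T,T,T)} — 2.
Total: 0 + 1 + 5 + 2 = 8.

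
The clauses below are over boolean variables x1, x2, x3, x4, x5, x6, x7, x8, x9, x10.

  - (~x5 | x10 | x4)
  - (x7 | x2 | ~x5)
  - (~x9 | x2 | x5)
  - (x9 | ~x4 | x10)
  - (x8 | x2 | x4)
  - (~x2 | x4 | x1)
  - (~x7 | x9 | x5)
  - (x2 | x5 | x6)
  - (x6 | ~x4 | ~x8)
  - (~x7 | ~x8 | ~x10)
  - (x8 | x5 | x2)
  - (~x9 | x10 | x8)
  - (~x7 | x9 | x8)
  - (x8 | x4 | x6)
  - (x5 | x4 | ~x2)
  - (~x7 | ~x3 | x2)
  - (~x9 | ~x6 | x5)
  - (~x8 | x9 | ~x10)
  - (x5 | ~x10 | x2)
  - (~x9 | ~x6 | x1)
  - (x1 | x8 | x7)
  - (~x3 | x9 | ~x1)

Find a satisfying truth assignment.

Try x1 = True.
Branch on x2: take x2 = True.
Set x3 = True and propagate.
  then x9 is forced to True.
The remaining clauses are satisfied by x4 = True, x5 = True, x6 = True, x7 = False, x8 = False, x10 = True.

x1 = True  x2 = True  x3 = True  x4 = True  x5 = True  x6 = True  x7 = False  x8 = False  x9 = True  x10 = True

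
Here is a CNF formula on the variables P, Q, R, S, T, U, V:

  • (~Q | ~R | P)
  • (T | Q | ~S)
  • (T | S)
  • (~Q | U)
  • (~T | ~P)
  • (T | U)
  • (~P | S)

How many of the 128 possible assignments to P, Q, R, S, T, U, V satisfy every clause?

Split on T, then P.
  T=1, P=1: a clause becomes empty — 0.
  T=1, P=0: S, V free; 5 ways for (Q,R,U) × 2^2 = 20.
  T=0, P=1: remaining (Q,R,S,U,V) ∈ {(1,0,1,1,0); (1,0,1,1,1); (1,1,1,1,0); (1,1,1,1,1)} — 4.
  T=0, P=0: remaining (Q,R,S,U,V) ∈ {(1,0,1,1,0); (1,0,1,1,1)} — 2.
Total: 0 + 20 + 4 + 2 = 26.

26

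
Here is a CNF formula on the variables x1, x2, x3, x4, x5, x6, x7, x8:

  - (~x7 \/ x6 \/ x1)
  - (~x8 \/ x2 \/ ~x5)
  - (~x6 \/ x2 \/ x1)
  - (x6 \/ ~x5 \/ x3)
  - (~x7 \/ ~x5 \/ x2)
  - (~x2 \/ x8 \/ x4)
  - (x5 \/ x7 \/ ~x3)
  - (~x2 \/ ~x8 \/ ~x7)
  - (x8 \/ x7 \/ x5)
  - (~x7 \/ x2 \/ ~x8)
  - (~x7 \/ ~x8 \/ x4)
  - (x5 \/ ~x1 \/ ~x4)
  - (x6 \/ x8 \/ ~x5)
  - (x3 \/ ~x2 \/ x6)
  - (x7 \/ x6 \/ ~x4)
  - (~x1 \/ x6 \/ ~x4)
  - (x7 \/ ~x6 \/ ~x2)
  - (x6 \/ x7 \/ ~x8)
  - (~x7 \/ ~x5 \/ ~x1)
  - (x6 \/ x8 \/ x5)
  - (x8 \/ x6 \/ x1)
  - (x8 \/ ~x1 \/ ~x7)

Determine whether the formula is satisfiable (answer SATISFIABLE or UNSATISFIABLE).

SATISFIABLE

Try x1 = False.
Set x2 = True and propagate.
Set x3 = False and propagate.
  then x6 is forced to True.
  then x7 is forced to True.
  then x8 is forced to False.
  then x4 is forced to True.
x5 is now unconstrained; take x5 = True.
Every clause has at least one true literal under this assignment.
So x1=False, x2=True, x3=False, x4=True, x5=True, x6=True, x7=True, x8=False is a satisfying assignment.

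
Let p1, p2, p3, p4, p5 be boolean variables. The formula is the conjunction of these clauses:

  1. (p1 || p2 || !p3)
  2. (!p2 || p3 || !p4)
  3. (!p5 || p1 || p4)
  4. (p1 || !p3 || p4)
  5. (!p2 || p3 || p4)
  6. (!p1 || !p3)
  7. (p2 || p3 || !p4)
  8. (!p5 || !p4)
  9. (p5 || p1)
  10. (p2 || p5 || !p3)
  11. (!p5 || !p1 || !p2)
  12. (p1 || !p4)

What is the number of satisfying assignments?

The models are:
  p1=T p2=F p3=F p4=F p5=F
  p1=T p2=F p3=F p4=F p5=T
Count: 2.

2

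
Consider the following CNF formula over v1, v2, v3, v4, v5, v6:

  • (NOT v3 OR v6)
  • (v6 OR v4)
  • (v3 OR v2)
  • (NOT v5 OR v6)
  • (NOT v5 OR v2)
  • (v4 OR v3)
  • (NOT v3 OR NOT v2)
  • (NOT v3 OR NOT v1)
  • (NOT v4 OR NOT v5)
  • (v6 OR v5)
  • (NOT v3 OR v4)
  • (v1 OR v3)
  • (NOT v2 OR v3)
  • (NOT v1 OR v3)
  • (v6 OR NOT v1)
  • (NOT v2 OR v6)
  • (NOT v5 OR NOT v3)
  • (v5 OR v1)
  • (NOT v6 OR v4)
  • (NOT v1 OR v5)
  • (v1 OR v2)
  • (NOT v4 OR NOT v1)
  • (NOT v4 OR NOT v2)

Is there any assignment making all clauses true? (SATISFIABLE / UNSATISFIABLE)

v3 = True:
  propagation gives v6=True, v2=False, v5=False, v1=False; an empty clause results — contradiction.
v3 = False:
  propagation gives v2=True; an empty clause results — contradiction.
Every branch closes, so no satisfying assignment exists.

UNSATISFIABLE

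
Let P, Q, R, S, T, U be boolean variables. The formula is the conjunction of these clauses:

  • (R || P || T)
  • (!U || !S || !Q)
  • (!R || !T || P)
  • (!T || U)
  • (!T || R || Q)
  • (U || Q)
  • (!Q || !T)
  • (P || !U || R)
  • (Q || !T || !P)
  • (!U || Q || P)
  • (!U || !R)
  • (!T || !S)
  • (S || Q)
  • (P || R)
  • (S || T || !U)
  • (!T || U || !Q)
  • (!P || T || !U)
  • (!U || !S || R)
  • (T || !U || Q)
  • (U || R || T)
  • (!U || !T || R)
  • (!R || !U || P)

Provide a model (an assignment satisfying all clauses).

P=False, Q=True, R=True, S=True, T=False, U=False

Check each clause:
  1. (P || T || R) — R is true.
  2. (!S || !U || !Q) — !U is true.
  3. (!R || !T || P) — !T is true.
  4. (!T || U) — !T is true.
  5. (R || !T || Q) — R is true.
  6. (Q || U) — Q is true.
  7. (!T || !Q) — !T is true.
  8. (P || !U || R) — !U is true.
  9. (Q || !P || !T) — Q is true.
  10. (!U || Q || P) — !U is true.
  11. (!U || !R) — !U is true.
  12. (!S || !T) — !T is true.
  13. (S || Q) — Q is true.
  14. (R || P) — R is true.
  15. (S || !U || T) — !U is true.
  16. (U || !T || !Q) — !T is true.
  17. (!U || T || !P) — !U is true.
  18. (!S || R || !U) — !U is true.
  19. (Q || !U || T) — Q is true.
  20. (T || R || U) — R is true.
  21. (!U || !T || R) — !U is true.
  22. (P || !R || !U) — !U is true.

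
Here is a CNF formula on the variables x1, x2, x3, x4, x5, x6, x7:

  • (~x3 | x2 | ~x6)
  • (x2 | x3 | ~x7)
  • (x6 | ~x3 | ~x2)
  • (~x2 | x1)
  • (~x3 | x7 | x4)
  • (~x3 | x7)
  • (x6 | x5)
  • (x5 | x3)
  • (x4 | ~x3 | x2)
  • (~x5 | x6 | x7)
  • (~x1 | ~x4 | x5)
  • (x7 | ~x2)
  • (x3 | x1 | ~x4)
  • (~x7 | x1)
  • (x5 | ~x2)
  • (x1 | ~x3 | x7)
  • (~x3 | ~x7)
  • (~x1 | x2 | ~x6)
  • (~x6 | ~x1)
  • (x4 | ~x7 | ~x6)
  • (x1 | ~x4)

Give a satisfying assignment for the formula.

x1=True, x2=True, x3=False, x4=False, x5=True, x6=False, x7=True

Check each clause:
  1. (~x6 | x2 | ~x3) — x2 is true.
  2. (~x7 | x3 | x2) — x2 is true.
  3. (~x3 | ~x2 | x6) — ~x3 is true.
  4. (x1 | ~x2) — x1 is true.
  5. (x4 | x7 | ~x3) — ~x3 is true.
  6. (x7 | ~x3) — ~x3 is true.
  7. (x5 | x6) — x5 is true.
  8. (x3 | x5) — x5 is true.
  9. (x2 | x4 | ~x3) — x2 is true.
  10. (x7 | ~x5 | x6) — x7 is true.
  11. (x5 | ~x1 | ~x4) — ~x4 is true.
  12. (x7 | ~x2) — x7 is true.
  13. (~x4 | x3 | x1) — x1 is true.
  14. (x1 | ~x7) — x1 is true.
  15. (~x2 | x5) — x5 is true.
  16. (x1 | ~x3 | x7) — x1 is true.
  17. (~x7 | ~x3) — ~x3 is true.
  18. (~x6 | ~x1 | x2) — ~x6 is true.
  19. (~x6 | ~x1) — ~x6 is true.
  20. (~x7 | ~x6 | x4) — ~x6 is true.
  21. (x1 | ~x4) — x1 is true.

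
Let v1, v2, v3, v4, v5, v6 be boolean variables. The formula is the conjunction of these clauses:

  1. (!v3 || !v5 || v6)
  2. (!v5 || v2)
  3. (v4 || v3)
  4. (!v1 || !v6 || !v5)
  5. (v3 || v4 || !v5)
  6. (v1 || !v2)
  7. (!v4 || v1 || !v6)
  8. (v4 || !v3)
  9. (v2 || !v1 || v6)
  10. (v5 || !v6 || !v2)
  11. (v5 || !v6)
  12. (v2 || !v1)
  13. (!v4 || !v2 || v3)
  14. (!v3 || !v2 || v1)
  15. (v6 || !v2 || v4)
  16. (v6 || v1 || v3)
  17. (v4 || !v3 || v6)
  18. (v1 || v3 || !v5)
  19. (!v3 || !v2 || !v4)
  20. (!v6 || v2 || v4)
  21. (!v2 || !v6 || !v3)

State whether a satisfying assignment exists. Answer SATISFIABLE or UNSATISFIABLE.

SATISFIABLE

Branch on v1: take v1 = False.
  then v2 is forced to False.
  then v5 is forced to False.
  then v6 is forced to False.
  then v3 is forced to True.
  then v4 is forced to True.
So v1=0  v2=0  v3=1  v4=1  v5=0  v6=0 is a satisfying assignment.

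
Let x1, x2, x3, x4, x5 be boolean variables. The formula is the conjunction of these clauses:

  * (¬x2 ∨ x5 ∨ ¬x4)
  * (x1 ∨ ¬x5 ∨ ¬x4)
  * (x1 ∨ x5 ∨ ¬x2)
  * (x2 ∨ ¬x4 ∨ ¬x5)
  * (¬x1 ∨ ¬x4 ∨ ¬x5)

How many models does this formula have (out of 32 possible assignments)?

Split on x5, then x4.
  x5=1, x4=1: a clause becomes empty — 0.
  x5=1, x4=0: x1, x2, x3 free → 2^3 = 8.
  x5=0, x4=1: remaining (x1,x2,x3) ∈ {(0,0,0); (0,0,1); (1,0,0); (1,0,1)} — 4.
  x5=0, x4=0: x3 free; 3 ways for (x1,x2) × 2^1 = 6.
Total: 0 + 8 + 4 + 6 = 18.

18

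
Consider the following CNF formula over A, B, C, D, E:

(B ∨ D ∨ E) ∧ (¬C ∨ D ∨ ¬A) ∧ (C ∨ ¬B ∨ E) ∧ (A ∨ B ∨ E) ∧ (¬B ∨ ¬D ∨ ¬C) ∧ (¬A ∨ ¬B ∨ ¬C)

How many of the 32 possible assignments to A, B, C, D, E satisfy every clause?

15

Split on B, then C.
  B=T, C=T: remaining (A,D,E) ∈ {(F,F,F); (F,F,T)} — 2.
  B=T, C=F: remaining (A,D,E) ∈ {(F,F,T); (F,T,T); (T,F,T); (T,T,T)} — 4.
  B=F, C=T: remaining (A,D,E) ∈ {(F,F,T); (F,T,T); (T,T,F); (T,T,T)} — 4.
  B=F, C=F: 5 of the 8 assignments to (A,D,E) work.
Total: 2 + 4 + 4 + 5 = 15.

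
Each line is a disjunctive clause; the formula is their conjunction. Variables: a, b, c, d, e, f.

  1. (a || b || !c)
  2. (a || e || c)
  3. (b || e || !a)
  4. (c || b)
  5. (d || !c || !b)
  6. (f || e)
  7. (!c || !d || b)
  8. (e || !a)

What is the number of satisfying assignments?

15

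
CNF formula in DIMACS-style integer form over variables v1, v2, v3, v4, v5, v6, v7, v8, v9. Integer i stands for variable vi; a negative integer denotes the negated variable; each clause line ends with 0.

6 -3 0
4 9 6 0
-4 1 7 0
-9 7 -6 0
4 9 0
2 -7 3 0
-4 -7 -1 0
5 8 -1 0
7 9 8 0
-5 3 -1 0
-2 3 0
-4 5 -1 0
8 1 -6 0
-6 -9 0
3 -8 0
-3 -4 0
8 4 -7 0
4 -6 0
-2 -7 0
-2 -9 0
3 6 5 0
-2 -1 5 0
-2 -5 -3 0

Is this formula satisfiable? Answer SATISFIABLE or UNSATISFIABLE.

Set v1 = False and propagate.
The remaining clauses are satisfied by v2 = False, v3 = False, v4 = False, v5 = True, v6 = False, v7 = False, v8 = False, v9 = True.
So v1=F  v2=F  v3=F  v4=F  v5=T  v6=F  v7=F  v8=F  v9=T is a satisfying assignment.

SATISFIABLE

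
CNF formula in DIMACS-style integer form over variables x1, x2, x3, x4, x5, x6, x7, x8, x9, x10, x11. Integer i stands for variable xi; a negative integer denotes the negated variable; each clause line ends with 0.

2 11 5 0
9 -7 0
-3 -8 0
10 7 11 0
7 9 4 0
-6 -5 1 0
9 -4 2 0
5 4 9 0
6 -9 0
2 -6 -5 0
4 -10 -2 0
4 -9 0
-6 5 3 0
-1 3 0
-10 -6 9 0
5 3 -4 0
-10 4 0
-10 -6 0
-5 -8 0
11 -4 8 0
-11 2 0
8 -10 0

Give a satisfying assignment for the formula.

Try x1 = False.
For the remaining variables, x2 = True, x3 = True, x4 = True, x5 = False, x6 = True, x7 = False, x8 = False, x9 = True, x10 = False, x11 = True works.
Every clause has at least one true literal under this assignment.

x1=0, x2=1, x3=1, x4=1, x5=0, x6=1, x7=0, x8=0, x9=1, x10=0, x11=1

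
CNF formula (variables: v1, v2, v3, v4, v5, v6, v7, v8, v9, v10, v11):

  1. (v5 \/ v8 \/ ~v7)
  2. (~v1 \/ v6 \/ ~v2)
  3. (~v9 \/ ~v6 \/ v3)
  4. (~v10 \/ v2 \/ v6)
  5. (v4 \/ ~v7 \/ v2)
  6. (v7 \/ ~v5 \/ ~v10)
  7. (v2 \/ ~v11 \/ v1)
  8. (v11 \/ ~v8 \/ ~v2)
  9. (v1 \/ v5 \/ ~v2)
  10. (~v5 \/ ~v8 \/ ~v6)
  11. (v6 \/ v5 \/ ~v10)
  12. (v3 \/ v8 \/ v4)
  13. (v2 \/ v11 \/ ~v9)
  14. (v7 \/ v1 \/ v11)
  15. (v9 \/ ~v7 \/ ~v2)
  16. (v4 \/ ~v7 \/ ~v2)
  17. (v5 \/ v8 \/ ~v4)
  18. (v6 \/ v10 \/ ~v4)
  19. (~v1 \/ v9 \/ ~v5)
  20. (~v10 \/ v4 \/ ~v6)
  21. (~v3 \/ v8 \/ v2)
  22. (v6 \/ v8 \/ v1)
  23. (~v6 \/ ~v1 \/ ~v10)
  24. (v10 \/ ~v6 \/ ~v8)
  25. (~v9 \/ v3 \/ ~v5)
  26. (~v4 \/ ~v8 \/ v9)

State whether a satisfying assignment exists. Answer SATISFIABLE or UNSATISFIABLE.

Branch on v1: take v1 = True.
Try v2 = False.
The remaining clauses are satisfied by v3 = False, v4 = False, v5 = False, v6 = False, v7 = False, v8 = True, v9 = False, v10 = False, v11 = True.
So v1=True  v2=False  v3=False  v4=False  v5=False  v6=False  v7=False  v8=True  v9=False  v10=False  v11=True is a satisfying assignment.

SATISFIABLE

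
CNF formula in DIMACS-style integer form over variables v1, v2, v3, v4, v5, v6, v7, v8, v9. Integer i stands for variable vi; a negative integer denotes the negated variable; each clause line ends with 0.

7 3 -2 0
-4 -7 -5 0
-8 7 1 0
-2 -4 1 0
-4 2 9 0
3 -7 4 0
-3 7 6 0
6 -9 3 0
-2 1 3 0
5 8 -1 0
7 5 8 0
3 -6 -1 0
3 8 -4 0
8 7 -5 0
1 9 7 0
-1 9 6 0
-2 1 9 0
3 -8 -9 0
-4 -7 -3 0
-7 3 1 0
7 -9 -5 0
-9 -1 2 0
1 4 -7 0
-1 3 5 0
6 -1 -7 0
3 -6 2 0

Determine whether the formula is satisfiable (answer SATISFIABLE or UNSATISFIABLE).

Try v1 = True.
The remaining clauses are satisfied by v2 = False, v3 = True, v4 = False, v5 = True, v6 = True, v7 = True, v8 = False, v9 = False.
Every clause has at least one true literal under this assignment.
So v1=True, v2=False, v3=True, v4=False, v5=True, v6=True, v7=True, v8=False, v9=False is a satisfying assignment.

SATISFIABLE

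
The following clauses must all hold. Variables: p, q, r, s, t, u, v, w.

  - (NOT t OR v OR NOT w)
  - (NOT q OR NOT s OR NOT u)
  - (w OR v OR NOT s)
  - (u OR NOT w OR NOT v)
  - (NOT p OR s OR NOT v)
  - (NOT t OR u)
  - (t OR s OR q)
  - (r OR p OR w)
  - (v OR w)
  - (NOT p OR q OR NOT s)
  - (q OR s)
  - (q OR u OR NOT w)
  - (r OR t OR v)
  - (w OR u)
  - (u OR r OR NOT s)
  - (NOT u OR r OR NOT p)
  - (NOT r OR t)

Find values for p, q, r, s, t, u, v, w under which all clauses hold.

Try p = False.
Branch on q: take q = True.
Try r = True.
  then t is forced to True.
  then u is forced to True.
  then s is forced to False.
The remaining clauses are satisfied by v = True, w = False.

p = False, q = True, r = True, s = False, t = True, u = True, v = True, w = False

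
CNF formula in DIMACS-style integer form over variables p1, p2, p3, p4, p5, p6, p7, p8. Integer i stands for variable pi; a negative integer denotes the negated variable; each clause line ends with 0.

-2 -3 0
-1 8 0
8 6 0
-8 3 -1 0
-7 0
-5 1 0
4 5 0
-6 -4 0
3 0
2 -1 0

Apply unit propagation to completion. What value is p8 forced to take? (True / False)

True

Unit clause (¬p7) sets p7 = False.
Unit clause (p3) sets p3 = True.
(¬p2 ∨ ¬p3) with p3 = True leaves only ¬p2, so p2 = False.
In (¬p1 ∨ p2), p2 is now false; ¬p1 must hold, so p1 = False.
In (¬p5 ∨ p1), p1 is now false; ¬p5 must hold, so p5 = False.
From (p5 ∨ p4) and p5 = False: p4 = True.
In (¬p6 ∨ ¬p4), ¬p4 is now false; ¬p6 must hold, so p6 = False.
From (p6 ∨ p8) and p6 = False: p8 = True.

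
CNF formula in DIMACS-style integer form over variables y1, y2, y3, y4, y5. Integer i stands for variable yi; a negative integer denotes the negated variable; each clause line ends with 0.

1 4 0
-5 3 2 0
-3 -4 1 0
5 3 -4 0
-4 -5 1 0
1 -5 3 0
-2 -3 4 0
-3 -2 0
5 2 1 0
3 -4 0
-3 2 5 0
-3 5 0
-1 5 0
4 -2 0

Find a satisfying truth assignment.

Branch on y1: take y1 = True.
  then y5 is forced to True.
Set y2 = False and propagate.
  then y3 is forced to True.
y4 is now unconstrained; take y4 = True.
Check each clause:
  1. (y1 \/ y4) — y1 is true.
  2. (~y5 \/ y2 \/ y3) — y3 is true.
  3. (~y3 \/ ~y4 \/ y1) — y1 is true.
  4. (y3 \/ y5 \/ ~y4) — y3 is true.
  5. (y1 \/ ~y5 \/ ~y4) — y1 is true.
  6. (y3 \/ ~y5 \/ y1) — y3 is true.
  7. (~y3 \/ y4 \/ ~y2) — y4 is true.
  8. (~y2 \/ ~y3) — ~y2 is true.
  9. (y1 \/ y5 \/ y2) — y1 is true.
  10. (y3 \/ ~y4) — y3 is true.
  11. (~y3 \/ y5 \/ y2) — y5 is true.
  12. (~y3 \/ y5) — y5 is true.
  13. (~y1 \/ y5) — y5 is true.
  14. (~y2 \/ y4) — y4 is true.

y1=T, y2=F, y3=T, y4=T, y5=T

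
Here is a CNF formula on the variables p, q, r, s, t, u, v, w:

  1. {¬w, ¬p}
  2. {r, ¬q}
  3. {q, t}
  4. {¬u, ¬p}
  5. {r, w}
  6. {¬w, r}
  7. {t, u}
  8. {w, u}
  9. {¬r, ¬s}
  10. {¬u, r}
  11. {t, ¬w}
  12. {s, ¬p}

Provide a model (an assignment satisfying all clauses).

p=False, q=False, r=True, s=False, t=True, u=True, v=True, w=False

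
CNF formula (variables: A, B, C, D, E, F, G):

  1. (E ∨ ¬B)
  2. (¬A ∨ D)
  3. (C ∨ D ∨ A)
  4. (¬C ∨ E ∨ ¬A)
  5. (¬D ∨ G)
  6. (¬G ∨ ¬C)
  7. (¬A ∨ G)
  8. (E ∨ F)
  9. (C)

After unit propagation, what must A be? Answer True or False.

Unit clause (C) sets C = True.
(¬C ∨ ¬G): since C = True, the clause reduces to (¬G). G = False.
(G ∨ ¬D) with G = False leaves only ¬D, so D = False.
(¬A ∨ D): since D = False, the clause reduces to (¬A). A = False.

False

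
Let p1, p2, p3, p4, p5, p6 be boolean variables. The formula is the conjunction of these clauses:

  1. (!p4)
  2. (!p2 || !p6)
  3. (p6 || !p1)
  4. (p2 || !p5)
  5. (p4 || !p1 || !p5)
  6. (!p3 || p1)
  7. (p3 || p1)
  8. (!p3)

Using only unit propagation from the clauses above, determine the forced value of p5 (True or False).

False

(!p4) is a unit clause: p4 = False.
(!p3) is a unit clause: p3 = False.
(p1 || p3): since p3 = False, the clause reduces to (p1). p1 = True.
In (!p1 || p6), !p1 is now false; p6 must hold, so p6 = True.
In (!p6 || !p2), !p6 is now false; !p2 must hold, so p2 = False.
In (!p5 || p2), p2 is now false; !p5 must hold, so p5 = False.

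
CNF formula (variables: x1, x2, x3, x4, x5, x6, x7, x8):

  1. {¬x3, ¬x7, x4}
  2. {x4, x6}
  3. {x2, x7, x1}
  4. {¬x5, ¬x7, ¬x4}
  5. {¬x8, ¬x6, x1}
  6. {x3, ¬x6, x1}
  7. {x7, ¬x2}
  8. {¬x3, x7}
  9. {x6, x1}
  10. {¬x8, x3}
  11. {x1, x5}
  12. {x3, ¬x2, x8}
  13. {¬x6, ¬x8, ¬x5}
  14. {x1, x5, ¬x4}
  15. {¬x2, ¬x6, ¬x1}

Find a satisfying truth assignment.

x1=1  x2=0  x3=1  x4=1  x5=0  x6=1  x7=1  x8=0

Branch on x1: take x1 = True.
Set x2 = False and propagate.
The remaining clauses are satisfied by x3 = True, x4 = True, x5 = False, x6 = True, x7 = True, x8 = False.
Every clause has at least one true literal under this assignment.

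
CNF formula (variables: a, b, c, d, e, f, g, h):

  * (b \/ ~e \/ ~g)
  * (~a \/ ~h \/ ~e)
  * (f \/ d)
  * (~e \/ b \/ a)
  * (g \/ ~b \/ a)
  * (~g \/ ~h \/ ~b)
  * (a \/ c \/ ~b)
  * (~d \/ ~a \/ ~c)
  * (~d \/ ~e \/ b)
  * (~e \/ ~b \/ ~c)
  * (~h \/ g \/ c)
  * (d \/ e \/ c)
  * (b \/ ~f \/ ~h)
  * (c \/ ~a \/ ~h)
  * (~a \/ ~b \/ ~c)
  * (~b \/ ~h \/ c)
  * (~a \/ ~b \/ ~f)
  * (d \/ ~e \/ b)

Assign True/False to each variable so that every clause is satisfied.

a=0  b=0  c=0  d=1  e=0  f=0  g=0  h=0

Check each clause:
  1. (~g \/ ~e \/ b) — ~g is true.
  2. (~e \/ ~a \/ ~h) — ~h is true.
  3. (d \/ f) — d is true.
  4. (~e \/ a \/ b) — ~e is true.
  5. (a \/ g \/ ~b) — ~b is true.
  6. (~g \/ ~b \/ ~h) — ~h is true.
  7. (c \/ a \/ ~b) — ~b is true.
  8. (~d \/ ~a \/ ~c) — ~c is true.
  9. (~d \/ b \/ ~e) — ~e is true.
  10. (~c \/ ~b \/ ~e) — ~e is true.
  11. (c \/ ~h \/ g) — ~h is true.
  12. (c \/ e \/ d) — d is true.
  13. (b \/ ~f \/ ~h) — ~h is true.
  14. (~a \/ ~h \/ c) — ~h is true.
  15. (~c \/ ~b \/ ~a) — ~c is true.
  16. (~h \/ ~b \/ c) — ~h is true.
  17. (~f \/ ~a \/ ~b) — ~f is true.
  18. (~e \/ d \/ b) — ~e is true.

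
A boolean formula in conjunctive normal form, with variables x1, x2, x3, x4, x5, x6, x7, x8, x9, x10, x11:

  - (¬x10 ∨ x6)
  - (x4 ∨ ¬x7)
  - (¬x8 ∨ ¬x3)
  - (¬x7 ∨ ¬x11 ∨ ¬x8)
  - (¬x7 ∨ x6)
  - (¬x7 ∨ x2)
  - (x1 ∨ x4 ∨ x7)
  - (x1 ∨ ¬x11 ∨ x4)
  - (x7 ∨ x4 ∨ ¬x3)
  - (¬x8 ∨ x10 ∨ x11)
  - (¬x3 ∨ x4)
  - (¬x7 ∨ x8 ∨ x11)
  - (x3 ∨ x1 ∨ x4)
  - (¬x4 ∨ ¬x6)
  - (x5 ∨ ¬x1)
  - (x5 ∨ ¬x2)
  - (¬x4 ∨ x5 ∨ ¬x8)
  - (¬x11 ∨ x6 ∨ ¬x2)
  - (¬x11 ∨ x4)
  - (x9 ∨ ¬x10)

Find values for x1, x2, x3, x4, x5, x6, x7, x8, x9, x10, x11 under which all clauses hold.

x1 = T  x2 = F  x3 = F  x4 = F  x5 = T  x6 = T  x7 = F  x8 = F  x9 = T  x10 = F  x11 = F

Check each clause:
  1. (¬x10 ∨ x6) — ¬x10 is true.
  2. (x4 ∨ ¬x7) — ¬x7 is true.
  3. (¬x8 ∨ ¬x3) — ¬x8 is true.
  4. (¬x7 ∨ ¬x11 ∨ ¬x8) — ¬x8 is true.
  5. (x6 ∨ ¬x7) — ¬x7 is true.
  6. (x2 ∨ ¬x7) — ¬x7 is true.
  7. (x4 ∨ x7 ∨ x1) — x1 is true.
  8. (x1 ∨ ¬x11 ∨ x4) — x1 is true.
  9. (x4 ∨ ¬x3 ∨ x7) — ¬x3 is true.
  10. (x10 ∨ x11 ∨ ¬x8) — ¬x8 is true.
  11. (¬x3 ∨ x4) — ¬x3 is true.
  12. (x8 ∨ x11 ∨ ¬x7) — ¬x7 is true.
  13. (x4 ∨ x1 ∨ x3) — x1 is true.
  14. (¬x4 ∨ ¬x6) — ¬x4 is true.
  15. (x5 ∨ ¬x1) — x5 is true.
  16. (x5 ∨ ¬x2) — x5 is true.
  17. (¬x4 ∨ x5 ∨ ¬x8) — ¬x8 is true.
  18. (¬x11 ∨ x6 ∨ ¬x2) — ¬x11 is true.
  19. (¬x11 ∨ x4) — ¬x11 is true.
  20. (¬x10 ∨ x9) — x9 is true.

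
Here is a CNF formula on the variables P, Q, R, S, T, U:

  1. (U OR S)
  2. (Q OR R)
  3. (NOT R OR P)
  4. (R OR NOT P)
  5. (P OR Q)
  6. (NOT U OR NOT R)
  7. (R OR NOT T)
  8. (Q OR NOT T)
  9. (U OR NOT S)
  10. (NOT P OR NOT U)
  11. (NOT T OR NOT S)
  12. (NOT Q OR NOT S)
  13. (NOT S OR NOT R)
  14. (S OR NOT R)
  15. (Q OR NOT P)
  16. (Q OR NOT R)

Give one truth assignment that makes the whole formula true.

P = False  Q = True  R = False  S = False  T = False  U = True

Check each clause:
  1. (U OR S) — U is true.
  2. (Q OR R) — Q is true.
  3. (P OR NOT R) — NOT R is true.
  4. (NOT P OR R) — NOT P is true.
  5. (P OR Q) — Q is true.
  6. (NOT U OR NOT R) — NOT R is true.
  7. (R OR NOT T) — NOT T is true.
  8. (NOT T OR Q) — Q is true.
  9. (NOT S OR U) — NOT S is true.
  10. (NOT P OR NOT U) — NOT P is true.
  11. (NOT T OR NOT S) — NOT T is true.
  12. (NOT Q OR NOT S) — NOT S is true.
  13. (NOT R OR NOT S) — NOT S is true.
  14. (NOT R OR S) — NOT R is true.
  15. (Q OR NOT P) — Q is true.
  16. (NOT R OR Q) — Q is true.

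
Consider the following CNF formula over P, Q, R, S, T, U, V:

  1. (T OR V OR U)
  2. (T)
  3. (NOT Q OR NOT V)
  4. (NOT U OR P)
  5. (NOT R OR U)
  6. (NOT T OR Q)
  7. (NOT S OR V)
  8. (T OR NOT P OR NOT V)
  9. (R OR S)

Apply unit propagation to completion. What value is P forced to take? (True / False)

Unit clause (T) sets T = True.
From (Q OR NOT T) and T = True: Q = True.
In (NOT Q OR NOT V), NOT Q is now false; NOT V must hold, so V = False.
In (V OR NOT S), V is now false; NOT S must hold, so S = False.
(S OR R) with S = False leaves only R, so R = True.
(NOT R OR U) with R = True leaves only U, so U = True.
(NOT U OR P): since U = True, the clause reduces to (P). P = True.

True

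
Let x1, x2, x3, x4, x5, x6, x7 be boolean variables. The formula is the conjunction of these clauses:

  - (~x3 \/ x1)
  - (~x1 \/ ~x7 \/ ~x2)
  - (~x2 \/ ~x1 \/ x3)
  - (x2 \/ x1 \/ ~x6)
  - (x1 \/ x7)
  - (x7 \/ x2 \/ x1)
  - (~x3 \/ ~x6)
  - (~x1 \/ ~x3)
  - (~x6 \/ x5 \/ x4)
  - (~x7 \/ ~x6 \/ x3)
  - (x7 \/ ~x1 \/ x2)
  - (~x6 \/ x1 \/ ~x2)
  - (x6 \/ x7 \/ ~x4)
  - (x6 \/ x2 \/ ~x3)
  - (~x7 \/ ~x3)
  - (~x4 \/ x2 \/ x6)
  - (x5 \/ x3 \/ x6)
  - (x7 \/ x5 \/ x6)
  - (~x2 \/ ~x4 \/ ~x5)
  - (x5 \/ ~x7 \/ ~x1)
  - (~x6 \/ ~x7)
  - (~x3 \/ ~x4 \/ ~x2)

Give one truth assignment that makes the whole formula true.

x1=0, x2=1, x3=0, x4=0, x5=1, x6=0, x7=1

Try x1 = False.
  then x3 is forced to False.
  then x7 is forced to True.
  then x6 is forced to False.
  then x5 is forced to True.
The remaining clauses are satisfied by x2 = True, x4 = False.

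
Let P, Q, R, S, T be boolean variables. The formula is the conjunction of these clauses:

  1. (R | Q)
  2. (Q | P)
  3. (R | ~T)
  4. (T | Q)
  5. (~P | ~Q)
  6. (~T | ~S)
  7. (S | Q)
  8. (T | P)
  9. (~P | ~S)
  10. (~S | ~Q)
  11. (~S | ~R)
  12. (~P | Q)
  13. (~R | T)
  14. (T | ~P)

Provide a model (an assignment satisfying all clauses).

P=False, Q=True, R=True, S=False, T=True

Check each clause:
  1. (R | Q) — Q is true.
  2. (Q | P) — Q is true.
  3. (R | ~T) — R is true.
  4. (Q | T) — Q is true.
  5. (~P | ~Q) — ~P is true.
  6. (~S | ~T) — ~S is true.
  7. (Q | S) — Q is true.
  8. (T | P) — T is true.
  9. (~P | ~S) — ~S is true.
  10. (~S | ~Q) — ~S is true.
  11. (~R | ~S) — ~S is true.
  12. (~P | Q) — Q is true.
  13. (~R | T) — T is true.
  14. (T | ~P) — T is true.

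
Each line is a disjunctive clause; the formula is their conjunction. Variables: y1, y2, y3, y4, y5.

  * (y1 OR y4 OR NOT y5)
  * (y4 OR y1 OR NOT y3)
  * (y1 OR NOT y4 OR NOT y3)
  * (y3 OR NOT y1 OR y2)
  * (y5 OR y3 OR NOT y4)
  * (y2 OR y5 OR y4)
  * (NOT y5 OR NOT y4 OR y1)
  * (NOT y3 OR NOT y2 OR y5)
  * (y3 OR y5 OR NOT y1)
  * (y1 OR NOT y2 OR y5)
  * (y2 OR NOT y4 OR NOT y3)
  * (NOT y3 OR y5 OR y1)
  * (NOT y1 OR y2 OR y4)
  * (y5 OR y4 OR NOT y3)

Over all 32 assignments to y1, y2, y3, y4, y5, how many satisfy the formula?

4

Satisfying assignments:
  y1=T y2=T y3=F y4=F y5=T
  y1=T y2=T y3=F y4=T y5=T
  y1=T y2=T y3=T y4=F y5=T
  y1=T y2=T y3=T y4=T y5=T
That's 4 in total.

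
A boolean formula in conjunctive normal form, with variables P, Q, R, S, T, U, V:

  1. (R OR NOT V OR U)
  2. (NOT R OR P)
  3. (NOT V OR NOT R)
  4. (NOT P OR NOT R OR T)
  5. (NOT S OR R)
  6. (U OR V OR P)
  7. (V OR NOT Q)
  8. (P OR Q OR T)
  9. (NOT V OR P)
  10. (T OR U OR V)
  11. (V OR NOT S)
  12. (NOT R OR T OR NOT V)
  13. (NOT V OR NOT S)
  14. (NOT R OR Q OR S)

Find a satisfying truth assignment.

P=0, Q=0, R=0, S=0, T=1, U=1, V=0

Check each clause:
  1. (R OR U OR NOT V) — NOT V is true.
  2. (P OR NOT R) — NOT R is true.
  3. (NOT R OR NOT V) — NOT V is true.
  4. (NOT R OR T OR NOT P) — T is true.
  5. (R OR NOT S) — NOT S is true.
  6. (U OR V OR P) — U is true.
  7. (V OR NOT Q) — NOT Q is true.
  8. (Q OR T OR P) — T is true.
  9. (NOT V OR P) — NOT V is true.
  10. (U OR V OR T) — T is true.
  11. (NOT S OR V) — NOT S is true.
  12. (NOT R OR T OR NOT V) — NOT R is true.
  13. (NOT V OR NOT S) — NOT V is true.
  14. (Q OR S OR NOT R) — NOT R is true.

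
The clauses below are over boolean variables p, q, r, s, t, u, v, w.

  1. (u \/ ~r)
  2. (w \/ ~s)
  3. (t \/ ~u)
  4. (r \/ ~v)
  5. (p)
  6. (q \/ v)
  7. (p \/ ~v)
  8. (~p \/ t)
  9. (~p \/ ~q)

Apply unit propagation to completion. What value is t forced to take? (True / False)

Unit clause (p) sets p = True.
From (t \/ ~p) and p = True: t = True.

True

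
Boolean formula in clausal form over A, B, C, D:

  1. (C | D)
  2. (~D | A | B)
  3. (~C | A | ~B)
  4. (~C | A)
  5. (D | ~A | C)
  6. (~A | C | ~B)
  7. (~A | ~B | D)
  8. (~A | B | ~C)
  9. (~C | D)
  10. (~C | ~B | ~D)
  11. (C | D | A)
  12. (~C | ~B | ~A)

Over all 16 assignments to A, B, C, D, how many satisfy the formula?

2

The models are:
  A=F B=T C=F D=T
  A=T B=F C=F D=T
That's 2 in total.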